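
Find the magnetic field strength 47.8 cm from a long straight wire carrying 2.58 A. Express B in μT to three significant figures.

For an infinitely long straight wire, B = μ₀I/(2πd).
B = (4π×10⁻⁷ × 2.58) / (2π × 0.478) = 1.08×10⁻⁶ T.

B ≈ 1.08 μT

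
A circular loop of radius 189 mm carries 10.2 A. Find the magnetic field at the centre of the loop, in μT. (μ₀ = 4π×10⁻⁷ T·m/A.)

At the centre of a circular loop the Biot–Savart law gives B = μ₀I/(2R).
B = (4π×10⁻⁷ × 10.2) / (2 × 0.189) = 3.39×10⁻⁵ T.

B ≈ 33.9 μT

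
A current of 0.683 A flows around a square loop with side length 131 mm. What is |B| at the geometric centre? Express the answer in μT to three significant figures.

B ≈ 5.90 μT

Each side is a finite straight segment at perpendicular distance d = a/(2 tan(π/4)) = 0.0655 m from the centre, with end-angles ±π/4.
One side contributes B₁ = (μ₀I/4πd)·2 sin(π/4) = 1.47×10⁻⁶ T.
All 4 sides add in the same direction: B = 4 × 1.47×10⁻⁶ = 5.90×10⁻⁶ T.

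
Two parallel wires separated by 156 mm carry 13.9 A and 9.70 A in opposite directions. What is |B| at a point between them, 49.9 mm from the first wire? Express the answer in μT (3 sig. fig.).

B ≈ 74.0 μT

Each long wire gives B = μ₀I/(2πd). Distances are d₁ = 0.0499 m and d₂ = 0.1061 m.
B₁ = 5.57×10⁻⁵ T, B₂ = 1.83×10⁻⁵ T.
Between antiparallel currents both contributions point the same way, so they add. B = B₁ + B₂ = 5.57×10⁻⁵ + 1.83×10⁻⁵ = 7.40×10⁻⁵ T.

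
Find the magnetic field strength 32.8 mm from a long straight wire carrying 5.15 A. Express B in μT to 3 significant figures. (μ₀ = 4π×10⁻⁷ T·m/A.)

For an infinitely long straight wire, B = μ₀I/(2πd).
B = (4π×10⁻⁷ × 5.15) / (2π × 0.0328) = 3.14×10⁻⁵ T.

B ≈ 31.4 μT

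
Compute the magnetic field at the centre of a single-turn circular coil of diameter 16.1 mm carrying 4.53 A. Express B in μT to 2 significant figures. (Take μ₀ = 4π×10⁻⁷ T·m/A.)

B ≈ 350 μT

At the centre of a circular loop the Biot–Savart law gives B = μ₀I/(2R) (so R = 0.00805 m).
B = (4π×10⁻⁷ × 4.53) / (2 × 0.00805) = 3.54×10⁻⁴ T.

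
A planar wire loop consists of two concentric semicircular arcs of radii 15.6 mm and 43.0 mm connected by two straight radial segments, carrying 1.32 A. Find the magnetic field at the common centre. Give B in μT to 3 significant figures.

The radial connectors point toward the centre, so dl × r̂ = 0 and they contribute nothing.
Each semicircle gives μ₀I/(4R): inner arc 2.66×10⁻⁵ T, outer arc 9.64×10⁻⁶ T.
The two arcs carry current in opposite angular senses, so their fields oppose: B = |2.66×10⁻⁵ − 9.64×10⁻⁶| = 1.69×10⁻⁵ T.

B ≈ 16.9 μT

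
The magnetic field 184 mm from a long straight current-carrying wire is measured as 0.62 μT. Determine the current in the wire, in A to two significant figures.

For a long straight wire B = μ₀I/(2πd), so I = 2πdB/μ₀.
I = 2π × 0.184 × 6.20×10⁻⁷ / (4π×10⁻⁷) = 0.570 A.

I ≈ 0.57 A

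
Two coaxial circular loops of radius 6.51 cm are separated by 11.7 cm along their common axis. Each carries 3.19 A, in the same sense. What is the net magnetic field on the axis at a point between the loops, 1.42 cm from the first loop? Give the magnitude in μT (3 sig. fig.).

Each loop contributes B = μ₀IR²/[2(R²+z²)^(3/2)] on the axis, with z measured from that loop.
Loop 1 (z = 0.0142 m): B₁ = 2.87×10⁻⁵ T. Loop 2 (z = 0.1028 m): B₂ = 4.72×10⁻⁶ T.
The fields add: B = B₁ + B₂ = 3.34×10⁻⁵ T.

B ≈ 33.4 μT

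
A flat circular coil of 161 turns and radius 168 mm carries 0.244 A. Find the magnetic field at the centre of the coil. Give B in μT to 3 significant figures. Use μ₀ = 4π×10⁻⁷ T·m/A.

For an N-turn flat coil, B = Nμ₀I/(2R) with R = 0.168 m.
B = 161 × 9.13×10⁻⁷ T = 1.47×10⁻⁴ T.

B ≈ 147 μT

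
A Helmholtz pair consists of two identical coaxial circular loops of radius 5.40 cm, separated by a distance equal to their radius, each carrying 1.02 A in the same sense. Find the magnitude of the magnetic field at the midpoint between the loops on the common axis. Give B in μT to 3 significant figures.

B ≈ 17.0 μT

Each loop contributes B = μ₀IR²/[2(R²+z²)^(3/2)] on the axis, with z measured from that loop.
Loop 1 (z = 0.027 m): B₁ = 8.49×10⁻⁶ T. Loop 2 (z = 0.027 m): B₂ = 8.49×10⁻⁶ T.
The fields add: B = B₁ + B₂ = 1.70×10⁻⁵ T.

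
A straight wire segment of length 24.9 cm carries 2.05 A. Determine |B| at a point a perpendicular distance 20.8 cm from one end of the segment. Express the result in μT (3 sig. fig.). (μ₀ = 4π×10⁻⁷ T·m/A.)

B ≈ 0.756 μT

For a finite straight segment, B = (μ₀I/4πd)(sinθ₁ + sinθ₂), where θ₁, θ₂ are the angles from the perpendicular to each end.
The perpendicular foot is at one end, so the two end-offsets along the wire are 0 and L = 0.249 m.
sinθ₁ = 0/√(0²+0.208²) = 0.0000; sinθ₂ = 0.249/√(0.249²+0.208²) = 0.7675.
B = (4π×10⁻⁷ × 2.05) / (4π × 0.208) × (0.0000 + 0.7675) = 7.56×10⁻⁷ T.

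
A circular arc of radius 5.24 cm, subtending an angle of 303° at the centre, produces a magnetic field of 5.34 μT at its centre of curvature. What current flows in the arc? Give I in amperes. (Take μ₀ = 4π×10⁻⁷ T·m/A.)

For a circular arc, B = μ₀Iφ/(4πR) with φ in radians; here φ = 5.288 rad.
So I = 4πRB/(μ₀φ) = 4π × 0.0524 × 5.34×10⁻⁶ / (4π×10⁻⁷ × 5.288) = 0.529 A.

I ≈ 0.529 A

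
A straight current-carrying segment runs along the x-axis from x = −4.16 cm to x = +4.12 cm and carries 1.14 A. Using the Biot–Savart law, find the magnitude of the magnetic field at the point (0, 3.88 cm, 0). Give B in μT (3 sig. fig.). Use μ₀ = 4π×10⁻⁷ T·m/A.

B ≈ 4.29 μT

For a finite straight segment, B = (μ₀I/4πd)(sinθ₁ + sinθ₂), where θ₁, θ₂ are the angles from the perpendicular to each end.
The perpendicular distance is d = 0.0388 m; the end-offsets along the wire are a = 0.0416 m and b = 0.0412 m.
sinθ₁ = 0.0416/√(0.0416²+0.0388²) = 0.7313; sinθ₂ = 0.0412/√(0.0412²+0.0388²) = 0.7280.
B = (4π×10⁻⁷ × 1.14) / (4π × 0.0388) × (0.7313 + 0.7280) = 4.29×10⁻⁶ T.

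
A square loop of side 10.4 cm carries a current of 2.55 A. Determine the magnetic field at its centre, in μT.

Each side is a finite straight segment at perpendicular distance d = a/(2 tan(π/4)) = 0.052 m from the centre, with end-angles ±π/4.
One side contributes B₁ = (μ₀I/4πd)·2 sin(π/4) = 6.94×10⁻⁶ T.
All 4 sides add in the same direction: B = 4 × 6.94×10⁻⁶ = 2.77×10⁻⁵ T.

B ≈ 27.7 μT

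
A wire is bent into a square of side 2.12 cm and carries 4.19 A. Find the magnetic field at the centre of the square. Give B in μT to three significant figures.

Each side is a finite straight segment at perpendicular distance d = a/(2 tan(π/4)) = 0.0106 m from the centre, with end-angles ±π/4.
One side contributes B₁ = (μ₀I/4πd)·2 sin(π/4) = 5.59×10⁻⁵ T.
All 4 sides add in the same direction: B = 4 × 5.59×10⁻⁵ = 2.24×10⁻⁴ T.

B ≈ 224 μT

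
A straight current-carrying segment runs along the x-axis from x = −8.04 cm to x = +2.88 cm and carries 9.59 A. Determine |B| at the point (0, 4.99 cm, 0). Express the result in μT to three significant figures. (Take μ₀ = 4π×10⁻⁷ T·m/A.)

B ≈ 25.9 μT

For a finite straight segment, B = (μ₀I/4πd)(sinθ₁ + sinθ₂), where θ₁, θ₂ are the angles from the perpendicular to each end.
The perpendicular distance is d = 0.0499 m; the end-offsets along the wire are a = 0.0804 m and b = 0.0288 m.
sinθ₁ = 0.0804/√(0.0804²+0.0499²) = 0.8497; sinθ₂ = 0.0288/√(0.0288²+0.0499²) = 0.4999.
B = (4π×10⁻⁷ × 9.59) / (4π × 0.0499) × (0.8497 + 0.4999) = 2.59×10⁻⁵ T.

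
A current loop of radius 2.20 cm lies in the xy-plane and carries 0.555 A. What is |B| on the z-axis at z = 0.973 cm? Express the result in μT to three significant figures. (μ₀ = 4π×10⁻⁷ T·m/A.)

On the axis of a circular loop, B = μ₀IR² / [2(R²+z²)^(3/2)].
R² + z² = (0.022)² + (0.00973)² = 0.0005787 m², and (R²+z²)^(3/2) = 1.39×10⁻⁵ m³.
B = (4π×10⁻⁷ × 0.555 × 0.000484) / (2 × 1.39×10⁻⁵) = 1.21×10⁻⁵ T.

B ≈ 12.1 μT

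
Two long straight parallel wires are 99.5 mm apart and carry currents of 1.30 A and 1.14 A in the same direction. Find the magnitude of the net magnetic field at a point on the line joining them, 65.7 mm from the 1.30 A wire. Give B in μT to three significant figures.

B ≈ 2.79 μT

Each long wire gives B = μ₀I/(2πd). Distances are d₁ = 0.0657 m and d₂ = 0.0338 m.
B₁ = 3.96×10⁻⁶ T, B₂ = 6.75×10⁻⁶ T.
Between parallel currents the two contributions point in opposite directions, so they subtract. B = |B₁ − B₂| = |3.96×10⁻⁶ − 6.75×10⁻⁶| = 2.79×10⁻⁶ T.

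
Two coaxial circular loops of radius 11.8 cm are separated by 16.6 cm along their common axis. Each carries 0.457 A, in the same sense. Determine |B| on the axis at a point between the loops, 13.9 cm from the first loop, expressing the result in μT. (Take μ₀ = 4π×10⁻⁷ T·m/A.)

Each loop contributes B = μ₀IR²/[2(R²+z²)^(3/2)] on the axis, with z measured from that loop.
Loop 1 (z = 0.139 m): B₁ = 6.60×10⁻⁷ T. Loop 2 (z = 0.027 m): B₂ = 2.25×10⁻⁶ T.
The fields add: B = B₁ + B₂ = 2.91×10⁻⁶ T.

B ≈ 2.91 μT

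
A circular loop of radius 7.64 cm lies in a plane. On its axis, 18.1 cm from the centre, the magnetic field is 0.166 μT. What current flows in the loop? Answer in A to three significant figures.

On the axis of a loop, B = μ₀IR²/[2(R²+z²)^(3/2)], so I = 2B(R²+z²)^(3/2)/(μ₀R²).
R² + z² = 0.005837 + 0.03276 = 0.0386 m²; raised to 3/2 gives 7.58×10⁻³ m³.
I = 2 × 1.66×10⁻⁷ × 7.58×10⁻³ / (1.26×10⁻⁶ × 0.005837) = 0.343 A.

I ≈ 0.343 A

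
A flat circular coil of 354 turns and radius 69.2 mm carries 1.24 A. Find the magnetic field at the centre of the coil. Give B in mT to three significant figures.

B ≈ 3.99 mT

For an N-turn flat coil, B = Nμ₀I/(2R) with R = 0.0692 m.
B = 354 × 1.13×10⁻⁵ T = 3.99×10⁻³ T.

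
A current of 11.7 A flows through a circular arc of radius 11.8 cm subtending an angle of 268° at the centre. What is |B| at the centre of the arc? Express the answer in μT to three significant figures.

The Biot–Savart field of a circular arc at its centre is B = μ₀Iφ/(4πR), with φ = 4.677 rad.
B = (4π×10⁻⁷ × 11.7 × 4.677) / (4π × 0.118) = 4.64×10⁻⁵ T.

B ≈ 46.4 μT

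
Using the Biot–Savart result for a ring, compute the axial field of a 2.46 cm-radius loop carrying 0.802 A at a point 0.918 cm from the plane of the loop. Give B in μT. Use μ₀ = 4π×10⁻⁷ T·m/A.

B ≈ 16.8 μT

On the axis of a circular loop, B = μ₀IR² / [2(R²+z²)^(3/2)].
R² + z² = (0.0246)² + (0.00918)² = 0.0006894 m², and (R²+z²)^(3/2) = 1.81×10⁻⁵ m³.
B = (4π×10⁻⁷ × 0.802 × 0.0006052) / (2 × 1.81×10⁻⁵) = 1.68×10⁻⁵ T.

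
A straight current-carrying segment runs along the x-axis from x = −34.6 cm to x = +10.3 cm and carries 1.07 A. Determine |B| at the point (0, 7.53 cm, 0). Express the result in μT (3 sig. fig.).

For a finite straight segment, B = (μ₀I/4πd)(sinθ₁ + sinθ₂), where θ₁, θ₂ are the angles from the perpendicular to each end.
The perpendicular distance is d = 0.0753 m; the end-offsets along the wire are a = 0.346 m and b = 0.103 m.
sinθ₁ = 0.346/√(0.346²+0.0753²) = 0.9771; sinθ₂ = 0.103/√(0.103²+0.0753²) = 0.8073.
B = (4π×10⁻⁷ × 1.07) / (4π × 0.0753) × (0.9771 + 0.8073) = 2.54×10⁻⁶ T.

B ≈ 2.54 μT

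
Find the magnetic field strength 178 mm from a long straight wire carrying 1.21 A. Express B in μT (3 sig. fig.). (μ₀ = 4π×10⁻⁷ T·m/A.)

For an infinitely long straight wire, B = μ₀I/(2πd).
B = (4π×10⁻⁷ × 1.21) / (2π × 0.178) = 1.36×10⁻⁶ T.

B ≈ 1.36 μT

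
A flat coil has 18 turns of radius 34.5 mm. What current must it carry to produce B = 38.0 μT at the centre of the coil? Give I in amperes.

For an N-turn coil, B = Nμ₀I/(2R) with R = 0.0345 m, so I = 2RB/(Nμ₀) = 2 × 0.0345 × 3.80×10⁻⁵ / (18 × 4π×10⁻⁷) = 0.116 A.

I ≈ 0.116 A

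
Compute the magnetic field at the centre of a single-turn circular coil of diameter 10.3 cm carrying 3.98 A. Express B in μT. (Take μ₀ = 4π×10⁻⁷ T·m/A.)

At the centre of a circular loop the Biot–Savart law gives B = μ₀I/(2R) (so R = 0.0515 m).
B = (4π×10⁻⁷ × 3.98) / (2 × 0.0515) = 4.86×10⁻⁵ T.

B ≈ 48.6 μT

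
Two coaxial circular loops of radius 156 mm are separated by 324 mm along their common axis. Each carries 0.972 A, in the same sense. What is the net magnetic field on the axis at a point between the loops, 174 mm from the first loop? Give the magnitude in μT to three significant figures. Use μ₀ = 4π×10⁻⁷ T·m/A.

B ≈ 2.63 μT

Each loop contributes B = μ₀IR²/[2(R²+z²)^(3/2)] on the axis, with z measured from that loop.
Loop 1 (z = 0.174 m): B₁ = 1.16×10⁻⁶ T. Loop 2 (z = 0.15 m): B₂ = 1.47×10⁻⁶ T.
The fields add: B = B₁ + B₂ = 2.63×10⁻⁶ T.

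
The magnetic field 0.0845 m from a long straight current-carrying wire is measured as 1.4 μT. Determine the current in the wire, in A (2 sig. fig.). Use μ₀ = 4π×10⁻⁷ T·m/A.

For a long straight wire B = μ₀I/(2πd), so I = 2πdB/μ₀.
I = 2π × 0.0845 × 1.40×10⁻⁶ / (4π×10⁻⁷) = 0.592 A.

I ≈ 0.59 A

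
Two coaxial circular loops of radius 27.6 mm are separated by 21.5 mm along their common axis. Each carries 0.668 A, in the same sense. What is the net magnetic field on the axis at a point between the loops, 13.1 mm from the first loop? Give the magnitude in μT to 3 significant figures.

B ≈ 24.5 μT

Each loop contributes B = μ₀IR²/[2(R²+z²)^(3/2)] on the axis, with z measured from that loop.
Loop 1 (z = 0.0131 m): B₁ = 1.12×10⁻⁵ T. Loop 2 (z = 0.0084 m): B₂ = 1.33×10⁻⁵ T.
The fields add: B = B₁ + B₂ = 2.45×10⁻⁵ T.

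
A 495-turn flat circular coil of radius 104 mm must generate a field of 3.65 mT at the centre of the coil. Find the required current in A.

For an N-turn coil, B = Nμ₀I/(2R) with R = 0.104 m, so I = 2RB/(Nμ₀) = 2 × 0.104 × 3.65×10⁻³ / (495 × 4π×10⁻⁷) = 1.22 A.

I ≈ 1.22 A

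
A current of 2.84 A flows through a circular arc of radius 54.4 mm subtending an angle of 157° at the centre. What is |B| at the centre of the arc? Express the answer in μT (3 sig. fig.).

B ≈ 14.3 μT

The Biot–Savart field of a circular arc at its centre is B = μ₀Iφ/(4πR), with φ = 2.74 rad.
B = (4π×10⁻⁷ × 2.84 × 2.74) / (4π × 0.0544) = 1.43×10⁻⁵ T.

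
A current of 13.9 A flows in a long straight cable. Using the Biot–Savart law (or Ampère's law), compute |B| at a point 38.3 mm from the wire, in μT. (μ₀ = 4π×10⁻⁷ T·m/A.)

B ≈ 72.6 μT

For an infinitely long straight wire, B = μ₀I/(2πd).
B = (4π×10⁻⁷ × 13.9) / (2π × 0.0383) = 7.26×10⁻⁵ T.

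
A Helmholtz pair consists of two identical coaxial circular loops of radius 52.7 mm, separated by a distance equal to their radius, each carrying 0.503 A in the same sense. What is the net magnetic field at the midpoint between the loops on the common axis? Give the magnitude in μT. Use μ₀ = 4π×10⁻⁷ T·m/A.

Each loop contributes B = μ₀IR²/[2(R²+z²)^(3/2)] on the axis, with z measured from that loop.
Loop 1 (z = 0.02635 m): B₁ = 4.29×10⁻⁶ T. Loop 2 (z = 0.02635 m): B₂ = 4.29×10⁻⁶ T.
The fields add: B = B₁ + B₂ = 8.58×10⁻⁶ T.

B ≈ 8.58 μT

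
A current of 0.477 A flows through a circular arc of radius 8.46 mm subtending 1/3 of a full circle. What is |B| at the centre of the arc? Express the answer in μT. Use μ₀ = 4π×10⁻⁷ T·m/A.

B ≈ 11.8 μT

The Biot–Savart field of a circular arc at its centre is B = μ₀Iφ/(4πR), with φ = 2.094 rad.
B = (4π×10⁻⁷ × 0.477 × 2.094) / (4π × 0.00846) = 1.18×10⁻⁵ T.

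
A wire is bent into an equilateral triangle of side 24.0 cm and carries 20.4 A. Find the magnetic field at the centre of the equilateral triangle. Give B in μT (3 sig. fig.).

B ≈ 153 μT

Each side is a finite straight segment at perpendicular distance d = a/(2 tan(π/3)) = 0.06928 m from the centre, with end-angles ±π/3.
One side contributes B₁ = (μ₀I/4πd)·2 sin(π/3) = 5.10×10⁻⁵ T.
All 3 sides add in the same direction: B = 3 × 5.10×10⁻⁵ = 1.53×10⁻⁴ T.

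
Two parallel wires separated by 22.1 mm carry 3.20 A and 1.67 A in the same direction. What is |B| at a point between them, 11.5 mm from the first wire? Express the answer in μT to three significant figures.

Each long wire gives B = μ₀I/(2πd). Distances are d₁ = 0.0115 m and d₂ = 0.0106 m.
B₁ = 5.57×10⁻⁵ T, B₂ = 3.15×10⁻⁵ T.
Between parallel currents the two contributions point in opposite directions, so they subtract. B = |B₁ − B₂| = |5.57×10⁻⁵ − 3.15×10⁻⁵| = 2.41×10⁻⁵ T.

B ≈ 24.1 μT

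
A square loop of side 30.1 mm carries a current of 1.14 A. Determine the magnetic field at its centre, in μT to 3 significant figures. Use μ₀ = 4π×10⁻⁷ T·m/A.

Each side is a finite straight segment at perpendicular distance d = a/(2 tan(π/4)) = 0.01505 m from the centre, with end-angles ±π/4.
One side contributes B₁ = (μ₀I/4πd)·2 sin(π/4) = 1.07×10⁻⁵ T.
All 4 sides add in the same direction: B = 4 × 1.07×10⁻⁵ = 4.28×10⁻⁵ T.

B ≈ 42.8 μT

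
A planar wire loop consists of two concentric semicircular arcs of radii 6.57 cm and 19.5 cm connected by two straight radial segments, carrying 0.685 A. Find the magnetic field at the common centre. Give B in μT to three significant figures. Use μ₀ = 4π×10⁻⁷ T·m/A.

B ≈ 2.17 μT

The radial connectors point toward the centre, so dl × r̂ = 0 and they contribute nothing.
Each semicircle gives μ₀I/(4R): inner arc 3.28×10⁻⁶ T, outer arc 1.10×10⁻⁶ T.
The two arcs carry current in opposite angular senses, so their fields oppose: B = |3.28×10⁻⁶ − 1.10×10⁻⁶| = 2.17×10⁻⁶ T.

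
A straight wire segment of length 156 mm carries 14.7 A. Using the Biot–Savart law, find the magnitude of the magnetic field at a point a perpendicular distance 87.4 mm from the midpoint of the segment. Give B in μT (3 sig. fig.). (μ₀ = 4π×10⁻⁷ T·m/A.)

B ≈ 22.4 μT

For a finite straight segment, B = (μ₀I/4πd)(sinθ₁ + sinθ₂), where θ₁, θ₂ are the angles from the perpendicular to each end.
The perpendicular from the point meets the wire at its midpoint, so each end is L/2 = 0.078 m away along the wire.
sinθ₁ = 0.078/√(0.078²+0.0874²) = 0.6658; sinθ₂ = 0.078/√(0.078²+0.0874²) = 0.6658.
B = (4π×10⁻⁷ × 14.7) / (4π × 0.0874) × (0.6658 + 0.6658) = 2.24×10⁻⁵ T.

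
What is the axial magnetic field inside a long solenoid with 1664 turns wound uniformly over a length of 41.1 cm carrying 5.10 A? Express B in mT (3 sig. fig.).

Inside a long solenoid, B = μ₀nI with n = 4049 turns/m.
B = 4π×10⁻⁷ × 4049 × 5.10 = 2.59×10⁻² T.

B ≈ 25.9 mT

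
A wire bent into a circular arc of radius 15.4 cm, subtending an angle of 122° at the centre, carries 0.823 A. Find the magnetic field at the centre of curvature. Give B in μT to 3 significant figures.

B ≈ 1.14 μT

The Biot–Savart field of a circular arc at its centre is B = μ₀Iφ/(4πR), with φ = 2.129 rad.
B = (4π×10⁻⁷ × 0.823 × 2.129) / (4π × 0.154) = 1.14×10⁻⁶ T.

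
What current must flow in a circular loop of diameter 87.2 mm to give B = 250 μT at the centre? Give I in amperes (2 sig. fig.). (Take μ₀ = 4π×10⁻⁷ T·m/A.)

I ≈ 17 A

At the centre of a circular loop B = μ₀I/(2R), so I = 2RB/μ₀.
With R = 0.0436 m, I = 2 × 0.0436 × 2.50×10⁻⁴ / (4π×10⁻⁷) = 17.3 A.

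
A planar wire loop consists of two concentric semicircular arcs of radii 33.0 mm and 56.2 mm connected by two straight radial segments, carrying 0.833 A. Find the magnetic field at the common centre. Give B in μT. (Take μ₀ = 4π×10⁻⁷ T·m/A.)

The radial connectors point toward the centre, so dl × r̂ = 0 and they contribute nothing.
Each semicircle gives μ₀I/(4R): inner arc 7.93×10⁻⁶ T, outer arc 4.66×10⁻⁶ T.
The two arcs carry current in opposite angular senses, so their fields oppose: B = |7.93×10⁻⁶ − 4.66×10⁻⁶| = 3.27×10⁻⁶ T.

B ≈ 3.27 μT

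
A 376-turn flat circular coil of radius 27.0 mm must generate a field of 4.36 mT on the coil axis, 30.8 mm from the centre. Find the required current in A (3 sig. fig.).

I ≈ 1.74 A

For an N-turn coil, B = Nμ₀IR²/[2(R²+z²)^(3/2)] with R = 0.027 m, z = 0.0308 m, so I = 2B(R²+z²)^(3/2)/(Nμ₀R²) = 2 × 4.36×10⁻³ × 6.87×10⁻⁵ / (376 × 4π×10⁻⁷ × 0.000729) = 1.74 A.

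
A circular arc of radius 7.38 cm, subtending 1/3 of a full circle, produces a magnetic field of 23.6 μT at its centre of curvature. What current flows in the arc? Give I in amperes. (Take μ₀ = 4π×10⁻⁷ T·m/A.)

I ≈ 8.32 A

For a circular arc, B = μ₀Iφ/(4πR) with φ in radians; here φ = 2.094 rad.
So I = 4πRB/(μ₀φ) = 4π × 0.0738 × 2.36×10⁻⁵ / (4π×10⁻⁷ × 2.094) = 8.32 A.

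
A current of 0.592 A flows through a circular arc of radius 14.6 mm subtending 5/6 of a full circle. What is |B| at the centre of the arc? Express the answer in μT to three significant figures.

B ≈ 21.2 μT

The Biot–Savart field of a circular arc at its centre is B = μ₀Iφ/(4πR), with φ = 5.236 rad.
B = (4π×10⁻⁷ × 0.592 × 5.236) / (4π × 0.0146) = 2.12×10⁻⁵ T.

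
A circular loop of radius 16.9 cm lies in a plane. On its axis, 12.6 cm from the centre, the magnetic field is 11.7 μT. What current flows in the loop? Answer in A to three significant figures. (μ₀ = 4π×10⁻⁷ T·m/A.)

I ≈ 6.11 A

On the axis of a loop, B = μ₀IR²/[2(R²+z²)^(3/2)], so I = 2B(R²+z²)^(3/2)/(μ₀R²).
R² + z² = 0.02856 + 0.01588 = 0.04444 m²; raised to 3/2 gives 9.37×10⁻³ m³.
I = 2 × 1.17×10⁻⁵ × 9.37×10⁻³ / (1.26×10⁻⁶ × 0.02856) = 6.11 A.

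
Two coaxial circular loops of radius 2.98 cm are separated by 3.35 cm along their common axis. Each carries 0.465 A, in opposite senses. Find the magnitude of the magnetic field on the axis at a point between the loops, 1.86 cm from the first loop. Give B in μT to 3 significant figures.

Each loop contributes B = μ₀IR²/[2(R²+z²)^(3/2)] on the axis, with z measured from that loop.
Loop 1 (z = 0.0186 m): B₁ = 5.99×10⁻⁶ T. Loop 2 (z = 0.0149 m): B₂ = 7.02×10⁻⁶ T.
The fields oppose: B = |B₁ − B₂| = 1.03×10⁻⁶ T.

B ≈ 1.03 μT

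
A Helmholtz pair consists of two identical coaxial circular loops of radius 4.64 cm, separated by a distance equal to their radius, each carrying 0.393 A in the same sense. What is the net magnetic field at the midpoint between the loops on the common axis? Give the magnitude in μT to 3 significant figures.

B ≈ 7.62 μT

Each loop contributes B = μ₀IR²/[2(R²+z²)^(3/2)] on the axis, with z measured from that loop.
Loop 1 (z = 0.0232 m): B₁ = 3.81×10⁻⁶ T. Loop 2 (z = 0.0232 m): B₂ = 3.81×10⁻⁶ T.
The fields add: B = B₁ + B₂ = 7.62×10⁻⁶ T.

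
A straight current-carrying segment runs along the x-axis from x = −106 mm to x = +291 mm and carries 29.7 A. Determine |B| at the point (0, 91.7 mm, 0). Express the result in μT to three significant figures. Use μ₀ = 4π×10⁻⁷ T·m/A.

For a finite straight segment, B = (μ₀I/4πd)(sinθ₁ + sinθ₂), where θ₁, θ₂ are the angles from the perpendicular to each end.
The perpendicular distance is d = 0.0917 m; the end-offsets along the wire are a = 0.106 m and b = 0.291 m.
sinθ₁ = 0.106/√(0.106²+0.0917²) = 0.7563; sinθ₂ = 0.291/√(0.291²+0.0917²) = 0.9538.
B = (4π×10⁻⁷ × 29.7) / (4π × 0.0917) × (0.7563 + 0.9538) = 5.54×10⁻⁵ T.

B ≈ 55.4 μT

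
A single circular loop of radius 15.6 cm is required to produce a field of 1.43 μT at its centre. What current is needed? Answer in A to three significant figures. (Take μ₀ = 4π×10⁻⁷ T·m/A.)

I ≈ 0.355 A

At the centre of a circular loop B = μ₀I/(2R), so I = 2RB/μ₀.
With R = 0.156 m, I = 2 × 0.156 × 1.43×10⁻⁶ / (4π×10⁻⁷) = 0.355 A.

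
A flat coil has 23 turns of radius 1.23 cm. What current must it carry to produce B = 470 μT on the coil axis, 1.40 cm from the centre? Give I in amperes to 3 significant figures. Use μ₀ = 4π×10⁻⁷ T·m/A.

I ≈ 1.39 A

For an N-turn coil, B = Nμ₀IR²/[2(R²+z²)^(3/2)] with R = 0.0123 m, z = 0.014 m, so I = 2B(R²+z²)^(3/2)/(Nμ₀R²) = 2 × 4.70×10⁻⁴ × 6.47×10⁻⁶ / (23 × 4π×10⁻⁷ × 0.0001513) = 1.39 A.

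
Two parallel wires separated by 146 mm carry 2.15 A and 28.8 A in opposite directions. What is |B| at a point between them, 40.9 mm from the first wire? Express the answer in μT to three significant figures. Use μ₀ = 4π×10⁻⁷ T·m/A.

B ≈ 65.3 μT

Each long wire gives B = μ₀I/(2πd). Distances are d₁ = 0.0409 m and d₂ = 0.1051 m.
B₁ = 1.05×10⁻⁵ T, B₂ = 5.48×10⁻⁵ T.
Between antiparallel currents both contributions point the same way, so they add. B = B₁ + B₂ = 1.05×10⁻⁵ + 5.48×10⁻⁵ = 6.53×10⁻⁵ T.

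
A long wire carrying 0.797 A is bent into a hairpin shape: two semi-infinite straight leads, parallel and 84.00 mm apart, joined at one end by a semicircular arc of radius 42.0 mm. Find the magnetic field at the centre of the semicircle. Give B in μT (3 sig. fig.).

The semicircular arc contributes B_arc = μ₀I·π/(4πR) = μ₀I/(4R) = 5.96×10⁻⁶ T.
Each semi-infinite lead is at perpendicular distance R = 0.042 m from the centre, with the perpendicular foot at its near end, so it contributes μ₀I/(4πR); both point the same way, together 3.80×10⁻⁶ T.
Arc and leads all point the same direction: B = 5.96×10⁻⁶ + 3.80×10⁻⁶ = 9.76×10⁻⁶ T.

B ≈ 9.76 μT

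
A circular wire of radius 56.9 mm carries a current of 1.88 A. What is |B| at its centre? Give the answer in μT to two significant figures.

B ≈ 21 μT

At the centre of a circular loop the Biot–Savart law gives B = μ₀I/(2R).
B = (4π×10⁻⁷ × 1.88) / (2 × 0.0569) = 2.08×10⁻⁵ T.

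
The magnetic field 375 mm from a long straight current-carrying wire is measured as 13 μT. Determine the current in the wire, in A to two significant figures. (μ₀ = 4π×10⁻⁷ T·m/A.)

For a long straight wire B = μ₀I/(2πd), so I = 2πdB/μ₀.
I = 2π × 0.375 × 1.30×10⁻⁵ / (4π×10⁻⁷) = 24.4 A.

I ≈ 24 A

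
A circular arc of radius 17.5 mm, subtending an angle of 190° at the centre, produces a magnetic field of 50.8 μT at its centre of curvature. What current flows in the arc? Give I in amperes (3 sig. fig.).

For a circular arc, B = μ₀Iφ/(4πR) with φ in radians; here φ = 3.316 rad.
So I = 4πRB/(μ₀φ) = 4π × 0.0175 × 5.08×10⁻⁵ / (4π×10⁻⁷ × 3.316) = 2.68 A.

I ≈ 2.68 A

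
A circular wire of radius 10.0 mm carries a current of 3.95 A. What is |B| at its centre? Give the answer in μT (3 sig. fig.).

At the centre of a circular loop the Biot–Savart law gives B = μ₀I/(2R).
B = (4π×10⁻⁷ × 3.95) / (2 × 0.01) = 2.48×10⁻⁴ T.

B ≈ 248 μT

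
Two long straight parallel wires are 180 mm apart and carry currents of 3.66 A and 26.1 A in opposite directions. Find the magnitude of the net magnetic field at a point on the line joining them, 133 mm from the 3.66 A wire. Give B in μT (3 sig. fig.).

Each long wire gives B = μ₀I/(2πd). Distances are d₁ = 0.133 m and d₂ = 0.047 m.
B₁ = 5.50×10⁻⁶ T, B₂ = 1.11×10⁻⁴ T.
Between antiparallel currents both contributions point the same way, so they add. B = B₁ + B₂ = 5.50×10⁻⁶ + 1.11×10⁻⁴ = 1.17×10⁻⁴ T.

B ≈ 117 μT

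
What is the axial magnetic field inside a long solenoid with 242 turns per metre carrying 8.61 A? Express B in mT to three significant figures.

Inside a long solenoid, B = μ₀nI with n = 242 turns/m.
B = 4π×10⁻⁷ × 242 × 8.61 = 2.62×10⁻³ T.

B ≈ 2.62 mT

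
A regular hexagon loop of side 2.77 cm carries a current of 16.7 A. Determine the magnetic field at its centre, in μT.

Each side is a finite straight segment at perpendicular distance d = a/(2 tan(π/6)) = 0.02399 m from the centre, with end-angles ±π/6.
One side contributes B₁ = (μ₀I/4πd)·2 sin(π/6) = 6.96×10⁻⁵ T.
All 6 sides add in the same direction: B = 6 × 6.96×10⁻⁵ = 4.18×10⁻⁴ T.

B ≈ 418 μT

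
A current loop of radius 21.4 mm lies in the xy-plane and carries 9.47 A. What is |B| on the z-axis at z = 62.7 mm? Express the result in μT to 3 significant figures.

B ≈ 9.37 μT

On the axis of a circular loop, B = μ₀IR² / [2(R²+z²)^(3/2)].
R² + z² = (0.0214)² + (0.0627)² = 0.004389 m², and (R²+z²)^(3/2) = 2.91×10⁻⁴ m³.
B = (4π×10⁻⁷ × 9.47 × 0.000458) / (2 × 2.91×10⁻⁴) = 9.37×10⁻⁶ T.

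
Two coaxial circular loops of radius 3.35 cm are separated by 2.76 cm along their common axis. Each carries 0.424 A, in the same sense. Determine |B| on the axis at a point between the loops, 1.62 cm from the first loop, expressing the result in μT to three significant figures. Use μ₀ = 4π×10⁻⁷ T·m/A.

B ≈ 12.5 μT

Each loop contributes B = μ₀IR²/[2(R²+z²)^(3/2)] on the axis, with z measured from that loop.
Loop 1 (z = 0.0162 m): B₁ = 5.80×10⁻⁶ T. Loop 2 (z = 0.0114 m): B₂ = 6.75×10⁻⁶ T.
The fields add: B = B₁ + B₂ = 1.25×10⁻⁵ T.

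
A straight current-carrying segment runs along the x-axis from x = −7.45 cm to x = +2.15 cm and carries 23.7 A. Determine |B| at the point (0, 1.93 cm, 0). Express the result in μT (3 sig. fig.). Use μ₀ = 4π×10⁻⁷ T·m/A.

B ≈ 210 μT

For a finite straight segment, B = (μ₀I/4πd)(sinθ₁ + sinθ₂), where θ₁, θ₂ are the angles from the perpendicular to each end.
The perpendicular distance is d = 0.0193 m; the end-offsets along the wire are a = 0.0745 m and b = 0.0215 m.
sinθ₁ = 0.0745/√(0.0745²+0.0193²) = 0.9680; sinθ₂ = 0.0215/√(0.0215²+0.0193²) = 0.7442.
B = (4π×10⁻⁷ × 23.7) / (4π × 0.0193) × (0.9680 + 0.7442) = 2.10×10⁻⁴ T.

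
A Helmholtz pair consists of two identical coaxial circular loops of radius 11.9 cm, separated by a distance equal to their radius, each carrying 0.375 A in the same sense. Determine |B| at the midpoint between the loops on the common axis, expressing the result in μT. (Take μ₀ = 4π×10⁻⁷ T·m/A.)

B ≈ 2.83 μT

Each loop contributes B = μ₀IR²/[2(R²+z²)^(3/2)] on the axis, with z measured from that loop.
Loop 1 (z = 0.0595 m): B₁ = 1.42×10⁻⁶ T. Loop 2 (z = 0.0595 m): B₂ = 1.42×10⁻⁶ T.
The fields add: B = B₁ + B₂ = 2.83×10⁻⁶ T.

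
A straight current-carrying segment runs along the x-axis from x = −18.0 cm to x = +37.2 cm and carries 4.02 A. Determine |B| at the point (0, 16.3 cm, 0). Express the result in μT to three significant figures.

B ≈ 4.09 μT

For a finite straight segment, B = (μ₀I/4πd)(sinθ₁ + sinθ₂), where θ₁, θ₂ are the angles from the perpendicular to each end.
The perpendicular distance is d = 0.163 m; the end-offsets along the wire are a = 0.18 m and b = 0.372 m.
sinθ₁ = 0.18/√(0.18²+0.163²) = 0.7412; sinθ₂ = 0.372/√(0.372²+0.163²) = 0.9159.
B = (4π×10⁻⁷ × 4.02) / (4π × 0.163) × (0.7412 + 0.9159) = 4.09×10⁻⁶ T.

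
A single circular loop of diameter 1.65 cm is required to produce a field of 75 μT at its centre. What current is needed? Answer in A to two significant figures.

I ≈ 0.98 A

At the centre of a circular loop B = μ₀I/(2R), so I = 2RB/μ₀.
With R = 0.00825 m, I = 2 × 0.00825 × 7.50×10⁻⁵ / (4π×10⁻⁷) = 0.985 A.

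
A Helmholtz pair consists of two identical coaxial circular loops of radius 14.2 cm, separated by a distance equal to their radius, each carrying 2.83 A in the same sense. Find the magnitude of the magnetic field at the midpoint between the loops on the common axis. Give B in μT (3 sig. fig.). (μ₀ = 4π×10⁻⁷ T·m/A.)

B ≈ 17.9 μT

Each loop contributes B = μ₀IR²/[2(R²+z²)^(3/2)] on the axis, with z measured from that loop.
Loop 1 (z = 0.071 m): B₁ = 8.96×10⁻⁶ T. Loop 2 (z = 0.071 m): B₂ = 8.96×10⁻⁶ T.
The fields add: B = B₁ + B₂ = 1.79×10⁻⁵ T.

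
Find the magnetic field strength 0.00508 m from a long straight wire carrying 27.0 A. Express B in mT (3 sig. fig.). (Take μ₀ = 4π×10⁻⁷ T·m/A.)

B ≈ 1.06 mT

For an infinitely long straight wire, B = μ₀I/(2πd).
B = (4π×10⁻⁷ × 27.0) / (2π × 0.00508) = 1.06×10⁻³ T.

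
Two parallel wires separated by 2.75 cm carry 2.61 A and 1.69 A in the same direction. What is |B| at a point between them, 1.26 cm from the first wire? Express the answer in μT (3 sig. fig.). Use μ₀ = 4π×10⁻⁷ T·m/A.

Each long wire gives B = μ₀I/(2πd). Distances are d₁ = 0.0126 m and d₂ = 0.0149 m.
B₁ = 4.14×10⁻⁵ T, B₂ = 2.27×10⁻⁵ T.
Between parallel currents the two contributions point in opposite directions, so they subtract. B = |B₁ − B₂| = |4.14×10⁻⁵ − 2.27×10⁻⁵| = 1.87×10⁻⁵ T.

B ≈ 18.7 μT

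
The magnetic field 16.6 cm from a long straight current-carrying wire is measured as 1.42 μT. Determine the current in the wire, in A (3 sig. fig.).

For a long straight wire B = μ₀I/(2πd), so I = 2πdB/μ₀.
I = 2π × 0.166 × 1.42×10⁻⁶ / (4π×10⁻⁷) = 1.18 A.

I ≈ 1.18 A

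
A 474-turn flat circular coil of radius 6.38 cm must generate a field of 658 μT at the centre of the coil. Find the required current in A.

For an N-turn coil, B = Nμ₀I/(2R) with R = 0.0638 m, so I = 2RB/(Nμ₀) = 2 × 0.0638 × 6.58×10⁻⁴ / (474 × 4π×10⁻⁷) = 0.141 A.

I ≈ 0.141 A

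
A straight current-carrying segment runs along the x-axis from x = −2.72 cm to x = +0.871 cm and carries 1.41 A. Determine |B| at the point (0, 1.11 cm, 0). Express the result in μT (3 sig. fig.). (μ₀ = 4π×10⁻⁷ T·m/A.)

B ≈ 19.6 μT

For a finite straight segment, B = (μ₀I/4πd)(sinθ₁ + sinθ₂), where θ₁, θ₂ are the angles from the perpendicular to each end.
The perpendicular distance is d = 0.0111 m; the end-offsets along the wire are a = 0.0272 m and b = 0.00871 m.
sinθ₁ = 0.0272/√(0.0272²+0.0111²) = 0.9259; sinθ₂ = 0.00871/√(0.00871²+0.0111²) = 0.6173.
B = (4π×10⁻⁷ × 1.41) / (4π × 0.0111) × (0.9259 + 0.6173) = 1.96×10⁻⁵ T.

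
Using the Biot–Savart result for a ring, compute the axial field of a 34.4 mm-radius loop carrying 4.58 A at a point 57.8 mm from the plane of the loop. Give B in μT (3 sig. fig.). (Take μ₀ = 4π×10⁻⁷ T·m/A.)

B ≈ 11.2 μT

On the axis of a circular loop, B = μ₀IR² / [2(R²+z²)^(3/2)].
R² + z² = (0.0344)² + (0.0578)² = 0.004524 m², and (R²+z²)^(3/2) = 3.04×10⁻⁴ m³.
B = (4π×10⁻⁷ × 4.58 × 0.001183) / (2 × 3.04×10⁻⁴) = 1.12×10⁻⁵ T.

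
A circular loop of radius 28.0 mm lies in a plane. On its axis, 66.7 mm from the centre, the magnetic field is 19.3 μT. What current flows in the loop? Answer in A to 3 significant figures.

I ≈ 14.8 A

On the axis of a loop, B = μ₀IR²/[2(R²+z²)^(3/2)], so I = 2B(R²+z²)^(3/2)/(μ₀R²).
R² + z² = 0.000784 + 0.004449 = 0.005233 m²; raised to 3/2 gives 3.79×10⁻⁴ m³.
I = 2 × 1.93×10⁻⁵ × 3.79×10⁻⁴ / (1.26×10⁻⁶ × 0.000784) = 14.8 A.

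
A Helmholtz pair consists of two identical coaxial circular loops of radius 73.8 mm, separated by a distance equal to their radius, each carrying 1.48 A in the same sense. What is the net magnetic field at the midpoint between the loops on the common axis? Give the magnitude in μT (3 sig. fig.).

B ≈ 18.0 μT

Each loop contributes B = μ₀IR²/[2(R²+z²)^(3/2)] on the axis, with z measured from that loop.
Loop 1 (z = 0.0369 m): B₁ = 9.02×10⁻⁶ T. Loop 2 (z = 0.0369 m): B₂ = 9.02×10⁻⁶ T.
The fields add: B = B₁ + B₂ = 1.80×10⁻⁵ T.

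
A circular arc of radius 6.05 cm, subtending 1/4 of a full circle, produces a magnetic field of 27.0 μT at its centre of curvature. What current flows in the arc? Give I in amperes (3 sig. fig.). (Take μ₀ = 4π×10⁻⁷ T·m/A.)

For a circular arc, B = μ₀Iφ/(4πR) with φ in radians; here φ = 1.571 rad.
So I = 4πRB/(μ₀φ) = 4π × 0.0605 × 2.70×10⁻⁵ / (4π×10⁻⁷ × 1.571) = 10.4 A.

I ≈ 10.4 A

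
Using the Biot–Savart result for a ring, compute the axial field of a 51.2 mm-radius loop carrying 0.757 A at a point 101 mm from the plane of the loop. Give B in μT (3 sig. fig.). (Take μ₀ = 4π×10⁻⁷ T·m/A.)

B ≈ 0.859 μT

On the axis of a circular loop, B = μ₀IR² / [2(R²+z²)^(3/2)].
R² + z² = (0.0512)² + (0.101)² = 0.01282 m², and (R²+z²)^(3/2) = 1.45×10⁻³ m³.
B = (4π×10⁻⁷ × 0.757 × 0.002621) / (2 × 1.45×10⁻³) = 8.59×10⁻⁷ T.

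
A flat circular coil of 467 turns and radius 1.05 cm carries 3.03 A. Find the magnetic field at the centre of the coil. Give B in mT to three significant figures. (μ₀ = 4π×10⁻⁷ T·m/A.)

B ≈ 84.7 mT

For an N-turn flat coil, B = Nμ₀I/(2R) with R = 0.0105 m.
B = 467 × 1.81×10⁻⁴ T = 8.47×10⁻² T.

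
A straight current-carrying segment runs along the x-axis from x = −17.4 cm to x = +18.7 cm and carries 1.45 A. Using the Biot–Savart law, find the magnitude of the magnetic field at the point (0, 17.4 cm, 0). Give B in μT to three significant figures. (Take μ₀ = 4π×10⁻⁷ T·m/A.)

For a finite straight segment, B = (μ₀I/4πd)(sinθ₁ + sinθ₂), where θ₁, θ₂ are the angles from the perpendicular to each end.
The perpendicular distance is d = 0.174 m; the end-offsets along the wire are a = 0.174 m and b = 0.187 m.
sinθ₁ = 0.174/√(0.174²+0.174²) = 0.7071; sinθ₂ = 0.187/√(0.187²+0.174²) = 0.7321.
B = (4π×10⁻⁷ × 1.45) / (4π × 0.174) × (0.7071 + 0.7321) = 1.20×10⁻⁶ T.

B ≈ 1.20 μT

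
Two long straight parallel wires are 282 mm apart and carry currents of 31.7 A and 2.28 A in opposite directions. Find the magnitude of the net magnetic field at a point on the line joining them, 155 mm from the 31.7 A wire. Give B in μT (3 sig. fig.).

Each long wire gives B = μ₀I/(2πd). Distances are d₁ = 0.155 m and d₂ = 0.127 m.
B₁ = 4.09×10⁻⁵ T, B₂ = 3.59×10⁻⁶ T.
Between antiparallel currents both contributions point the same way, so they add. B = B₁ + B₂ = 4.09×10⁻⁵ + 3.59×10⁻⁶ = 4.45×10⁻⁵ T.

B ≈ 44.5 μT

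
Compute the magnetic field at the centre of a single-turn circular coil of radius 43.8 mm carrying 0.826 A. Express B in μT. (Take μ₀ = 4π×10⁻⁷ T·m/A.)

B ≈ 11.8 μT

At the centre of a circular loop the Biot–Savart law gives B = μ₀I/(2R).
B = (4π×10⁻⁷ × 0.826) / (2 × 0.0438) = 1.18×10⁻⁵ T.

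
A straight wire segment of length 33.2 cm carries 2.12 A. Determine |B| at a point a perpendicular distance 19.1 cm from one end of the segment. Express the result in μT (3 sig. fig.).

B ≈ 0.962 μT

For a finite straight segment, B = (μ₀I/4πd)(sinθ₁ + sinθ₂), where θ₁, θ₂ are the angles from the perpendicular to each end.
The perpendicular foot is at one end, so the two end-offsets along the wire are 0 and L = 0.332 m.
sinθ₁ = 0/√(0²+0.191²) = 0.0000; sinθ₂ = 0.332/√(0.332²+0.191²) = 0.8668.
B = (4π×10⁻⁷ × 2.12) / (4π × 0.191) × (0.0000 + 0.8668) = 9.62×10⁻⁷ T.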